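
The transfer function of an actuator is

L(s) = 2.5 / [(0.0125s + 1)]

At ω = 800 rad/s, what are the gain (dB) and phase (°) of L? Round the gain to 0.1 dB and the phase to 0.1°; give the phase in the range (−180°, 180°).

At ω = 800 rad/s:
pole (1 + j800·0.0125) = 1 + j10 → |·| ≈ 10.05, ∠ ≈ 84.29°
|L| = 2.5 · 1 / (10.05) ≈ 0.24876
Gain = 20 log₁₀(0.24876) ≈ -12.08 dB
∠L = (0°) − (84.29°) = -84.29°

-12.1 dB, -84.3°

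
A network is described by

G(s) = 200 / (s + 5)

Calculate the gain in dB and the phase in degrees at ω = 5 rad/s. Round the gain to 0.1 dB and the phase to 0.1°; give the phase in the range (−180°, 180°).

29.0 dB, -45.0°

At s = jω = j5:
pole (s+5): 5 + j5 → |·| = √(5²+5²) = √50 ≈ 7.0711, ∠ = arctan(5/5) ≈ 45.00°
|G| = 200 / 7.0711 ≈ 28.284
Gain = 20 log₁₀(28.284) ≈ 29.03 dB
∠G = 0.00° − 45.00° = -45.00°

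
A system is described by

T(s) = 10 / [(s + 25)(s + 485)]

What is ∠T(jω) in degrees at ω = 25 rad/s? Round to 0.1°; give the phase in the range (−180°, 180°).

At s = jω = j25:
pole (s+25): 25 + j25 → |·| = √(25²+25²) = √1250 ≈ 35.355, ∠ = arctan(25/25) ≈ 45.00°
pole (s+485): 485 + j25 → |·| = √(485²+25²) = √235850 ≈ 485.64, ∠ = arctan(25/485) ≈ 2.95°
∠T = 0.00° − 47.95° = -47.95°

-48.0°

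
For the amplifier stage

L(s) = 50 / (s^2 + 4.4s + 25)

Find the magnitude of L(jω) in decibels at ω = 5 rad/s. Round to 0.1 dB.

7.1 dB

At s = jω = j5:
quadratic: (j5)² + 4.4·j5 + 25 = 0 + j22 → |·| ≈ 22, ∠ ≈ 90.00°
|L| = 50 / 22 ≈ 2.2727
Gain = 20 log₁₀(2.2727) ≈ 7.13 dB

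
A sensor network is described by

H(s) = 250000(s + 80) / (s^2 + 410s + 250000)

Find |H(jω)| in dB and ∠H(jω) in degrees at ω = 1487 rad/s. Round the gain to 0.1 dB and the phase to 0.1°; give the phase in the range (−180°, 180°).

At s = jω = j1487:
zero (s+80): 80 + j1487 → |·| = √(80²+1487²) = √2217569 ≈ 1489.2, ∠ = arctan(1487/80) ≈ 86.92°
quadratic: (j1487)² + 410·j1487 + 250000 = -1961169 + j609670 → |·| ≈ 2.0537e+06, ∠ ≈ 162.73°
|H| = 250000 · 1489.2 / 2.0537e+06 ≈ 181.28
Gain = 20 log₁₀(181.28) ≈ 45.17 dB
∠H = 86.92° − 162.73° = -75.81°

45.2 dB, -75.8°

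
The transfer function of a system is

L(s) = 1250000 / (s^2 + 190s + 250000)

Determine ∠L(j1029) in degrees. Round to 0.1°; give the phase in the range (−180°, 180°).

At s = jω = j1029:
quadratic: (j1029)² + 190·j1029 + 250000 = -808841 + j195510 → |·| ≈ 8.3213e+05, ∠ ≈ 166.41°
∠L = 0.00° − 166.41° = -166.41°

-166.4°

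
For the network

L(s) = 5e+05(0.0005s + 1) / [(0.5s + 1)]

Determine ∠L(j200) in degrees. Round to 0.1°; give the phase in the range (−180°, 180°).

At ω = 200 rad/s:
zero (1 + j200·0.0005) = 1 + j0.1 → |·| ≈ 1.005, ∠ ≈ 5.71°
pole (1 + j200·0.5) = 1 + j100 → |·| ≈ 100, ∠ ≈ 89.43°
∠L = (5.71°) − (89.43°) = -83.72°

-83.7°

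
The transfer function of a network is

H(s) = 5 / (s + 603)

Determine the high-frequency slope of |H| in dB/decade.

-20 dB/decade

Each pole contributes −20 dB/decade at high frequency; each zero contributes +20 dB/decade.
Net: 0 zero(s) − 1 pole(s) → -20 dB/decade.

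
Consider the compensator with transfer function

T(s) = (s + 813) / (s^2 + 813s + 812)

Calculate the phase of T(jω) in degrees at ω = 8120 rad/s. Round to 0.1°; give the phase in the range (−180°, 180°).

-90.0°

Substitute s = j8120:
Numerator: (j8120) + 813 = 813 + j8120
Denominator: (j8120)^2 + 813(j8120) + 812 = -65933588 + j6601560
|N| = √(813² + 8120²) ≈ 8160.6, ∠N ≈ 84.28°
|D| = √(65933588² + 6601560²) ≈ 6.6263e+07, ∠D ≈ 174.28°
∠T = 84.28° − 174.28° = -90.00°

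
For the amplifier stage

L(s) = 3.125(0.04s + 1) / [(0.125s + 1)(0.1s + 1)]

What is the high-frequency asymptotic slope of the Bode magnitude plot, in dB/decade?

Each pole contributes −20 dB/decade at high frequency; each zero contributes +20 dB/decade.
Net: 1 zero(s) − 2 pole(s) → -20 dB/decade.

-20 dB/decade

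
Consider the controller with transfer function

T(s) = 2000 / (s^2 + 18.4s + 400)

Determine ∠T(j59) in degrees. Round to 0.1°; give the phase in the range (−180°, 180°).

-160.6°

At s = jω = j59:
quadratic: (j59)² + 18.4·j59 + 400 = -3081 + j1085.6 → |·| ≈ 3266.7, ∠ ≈ 160.59°
∠T = 0.00° − 160.59° = -160.59°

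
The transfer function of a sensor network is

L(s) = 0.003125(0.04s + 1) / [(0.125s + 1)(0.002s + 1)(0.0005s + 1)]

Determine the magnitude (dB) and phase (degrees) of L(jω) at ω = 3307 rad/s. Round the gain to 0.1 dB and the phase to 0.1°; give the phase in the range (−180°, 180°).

-82.2 dB, -140.5°

At ω = 3307 rad/s:
zero (1 + j3307·0.04) = 1 + j132.28 → |·| ≈ 132.28, ∠ ≈ 89.57°
pole (1 + j3307·0.125) = 1 + j413.375 → |·| ≈ 413.38, ∠ ≈ 89.86°
pole (1 + j3307·0.002) = 1 + j6.614 → |·| ≈ 6.6892, ∠ ≈ 81.40°
pole (1 + j3307·0.0005) = 1 + j1.6535 → |·| ≈ 1.9324, ∠ ≈ 58.84°
|L| = 0.003125 · 132.28 / (413.38 · 6.6892 · 1.9324) ≈ 7.7361e-05
Gain = 20 log₁₀(7.7361e-05) ≈ -82.23 dB
∠L = (89.57°) − (89.86° + 81.40° + 58.84°) = -140.53°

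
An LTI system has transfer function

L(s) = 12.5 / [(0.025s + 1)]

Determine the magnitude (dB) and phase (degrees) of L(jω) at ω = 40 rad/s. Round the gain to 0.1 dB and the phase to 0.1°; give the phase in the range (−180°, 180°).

18.9 dB, -45.0°

At ω = 40 rad/s:
pole (1 + j40·0.025) = 1 + j1 → |·| ≈ 1.4142, ∠ ≈ 45.00°
|L| = 12.5 · 1 / (1.4142) ≈ 8.8389
Gain = 20 log₁₀(8.8389) ≈ 18.93 dB
∠L = (0°) − (45.00°) = -45.00°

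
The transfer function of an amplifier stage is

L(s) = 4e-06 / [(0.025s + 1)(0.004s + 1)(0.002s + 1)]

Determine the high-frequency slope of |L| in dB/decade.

Each pole contributes −20 dB/decade at high frequency; each zero contributes +20 dB/decade.
Net: 0 zero(s) − 3 pole(s) → -60 dB/decade.

-60 dB/decade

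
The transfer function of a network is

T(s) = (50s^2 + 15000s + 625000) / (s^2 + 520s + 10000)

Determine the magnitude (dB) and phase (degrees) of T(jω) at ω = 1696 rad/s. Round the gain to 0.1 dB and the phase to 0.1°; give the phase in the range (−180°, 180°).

Substitute s = j1696:
Numerator: 50(j1696)^2 + 15000(j1696) + 625000 = -143195800 + j25440000
Denominator: (j1696)^2 + 520(j1696) + 10000 = -2866416 + j881920
|N| = √(143195800² + 25440000²) ≈ 1.4544e+08, ∠N ≈ 169.93°
|D| = √(2866416² + 881920²) ≈ 2.999e+06, ∠D ≈ 162.90°
|T| = 1.4544e+08 / 2.999e+06 ≈ 48.496
Gain = 20 log₁₀(48.496) ≈ 33.71 dB
∠T = 169.93° − 162.90° = 7.03°

33.7 dB, 7.0°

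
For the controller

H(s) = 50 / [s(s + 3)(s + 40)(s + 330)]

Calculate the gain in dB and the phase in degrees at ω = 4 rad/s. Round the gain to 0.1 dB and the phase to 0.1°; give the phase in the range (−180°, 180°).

-74.5 dB, -149.5°

At s = jω = j4:
pole (s+3): 3 + j4 → |·| = √(3²+4²) = √25 ≈ 5, ∠ = arctan(4/3) ≈ 53.13°
pole (s+40): 40 + j4 → |·| = √(40²+4²) = √1616 ≈ 40.2, ∠ = arctan(4/40) ≈ 5.71°
pole (s+330): 330 + j4 → |·| = √(330²+4²) = √108916 ≈ 330.02, ∠ = arctan(4/330) ≈ 0.69°
pole at origin: |s| = 4, ∠ = 90.00° (in denominator)
|H| = 50 / 2.6534e+05 ≈ 0.00018844
Gain = 20 log₁₀(0.00018844) ≈ -74.50 dB
∠H = 0.00° − 149.53° = -149.53°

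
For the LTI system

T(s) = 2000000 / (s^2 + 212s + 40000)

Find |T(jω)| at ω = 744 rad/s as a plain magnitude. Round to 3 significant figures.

3.72

At s = jω = j744:
quadratic: (j744)² + 212·j744 + 40000 = -513536 + j157728 → |·| ≈ 5.3721e+05, ∠ ≈ 162.93°
|T| = 2000000 / 5.3721e+05 ≈ 3.7229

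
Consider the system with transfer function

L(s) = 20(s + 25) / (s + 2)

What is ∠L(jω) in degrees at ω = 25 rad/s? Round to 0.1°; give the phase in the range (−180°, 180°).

At s = jω = j25:
zero (s+25): 25 + j25 → |·| = √(25²+25²) = √1250 ≈ 35.355, ∠ = arctan(25/25) ≈ 45.00°
pole (s+2): 2 + j25 → |·| = √(2²+25²) = √629 ≈ 25.08, ∠ = arctan(25/2) ≈ 85.43°
∠L = 45.00° − 85.43° = -40.43°

-40.4°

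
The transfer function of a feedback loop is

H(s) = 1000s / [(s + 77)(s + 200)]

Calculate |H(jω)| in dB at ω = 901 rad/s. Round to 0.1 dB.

At s = jω = j901:
zero at origin: s = j901 → |·| = 901, ∠ = 90.00°
pole (s+77): 77 + j901 → |·| = √(77²+901²) = √817730 ≈ 904.28, ∠ = arctan(901/77) ≈ 85.12°
pole (s+200): 200 + j901 → |·| = √(200²+901²) = √851801 ≈ 922.93, ∠ = arctan(901/200) ≈ 77.48°
|H| = 1000 · 901 / 8.3459e+05 ≈ 1.0796
Gain = 20 log₁₀(1.0796) ≈ 0.67 dB

0.7 dB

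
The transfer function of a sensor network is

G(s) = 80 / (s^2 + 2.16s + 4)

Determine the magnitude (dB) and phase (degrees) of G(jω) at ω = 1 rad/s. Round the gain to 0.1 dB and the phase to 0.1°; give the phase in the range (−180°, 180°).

At s = jω = j1:
quadratic: (j1)² + 2.16·j1 + 4 = 3 + j2.16 → |·| ≈ 3.6967, ∠ ≈ 35.75°
|G| = 80 / 3.6967 ≈ 21.641
Gain = 20 log₁₀(21.641) ≈ 26.71 dB
∠G = 0.00° − 35.75° = -35.75°

26.7 dB, -35.8°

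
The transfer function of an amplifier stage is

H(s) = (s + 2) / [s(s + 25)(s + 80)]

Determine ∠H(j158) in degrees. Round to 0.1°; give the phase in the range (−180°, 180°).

At s = jω = j158:
zero (s+2): 2 + j158 → |·| = √(2²+158²) = √24968 ≈ 158.01, ∠ = arctan(158/2) ≈ 89.27°
pole (s+25): 25 + j158 → |·| = √(25²+158²) = √25589 ≈ 159.97, ∠ = arctan(158/25) ≈ 81.01°
pole (s+80): 80 + j158 → |·| = √(80²+158²) = √31364 ≈ 177.1, ∠ = arctan(158/80) ≈ 63.15°
pole at origin: |s| = 158, ∠ = 90.00° (in denominator)
∠H = 89.27° − 234.16° = -144.89°

-144.9°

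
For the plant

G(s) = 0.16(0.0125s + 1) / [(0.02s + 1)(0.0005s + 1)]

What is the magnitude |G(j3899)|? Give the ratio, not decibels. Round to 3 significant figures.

At ω = 3899 rad/s:
zero (1 + j3899·0.0125) = 1 + j48.7375 → |·| ≈ 48.748, ∠ ≈ 88.82°
pole (1 + j3899·0.02) = 1 + j77.98 → |·| ≈ 77.986, ∠ ≈ 89.27°
pole (1 + j3899·0.0005) = 1 + j1.9495 → |·| ≈ 2.191, ∠ ≈ 62.84°
|G| = 0.16 · 48.748 / (77.986 · 2.191) ≈ 0.045648

0.0456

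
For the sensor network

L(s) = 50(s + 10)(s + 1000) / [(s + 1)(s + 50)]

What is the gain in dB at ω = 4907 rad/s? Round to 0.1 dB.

At s = jω = j4907:
zero (s+10): 10 + j4907 → |·| = √(10²+4907²) = √24078749 ≈ 4907, ∠ = arctan(4907/10) ≈ 89.88°
zero (s+1000): 1000 + j4907 → |·| = √(1000²+4907²) = √25078649 ≈ 5007.9, ∠ = arctan(4907/1000) ≈ 78.48°
pole (s+1): 1 + j4907 → |·| = √(1²+4907²) = √24078650 ≈ 4907, ∠ = arctan(4907/1) ≈ 89.99°
pole (s+50): 50 + j4907 → |·| = √(50²+4907²) = √24081149 ≈ 4907.3, ∠ = arctan(4907/50) ≈ 89.42°
|L| = 50 · 2.4574e+07 / 2.408e+07 ≈ 51.026
Gain = 20 log₁₀(51.026) ≈ 34.16 dB

34.2 dB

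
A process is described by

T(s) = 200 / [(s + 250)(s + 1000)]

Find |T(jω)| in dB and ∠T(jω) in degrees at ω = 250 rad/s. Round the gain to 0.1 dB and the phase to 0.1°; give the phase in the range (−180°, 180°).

At s = jω = j250:
pole (s+250): 250 + j250 → |·| = √(250²+250²) = √125000 ≈ 353.55, ∠ = arctan(250/250) ≈ 45.00°
pole (s+1000): 1000 + j250 → |·| = √(1000²+250²) = √1062500 ≈ 1030.8, ∠ = arctan(250/1000) ≈ 14.04°
|T| = 200 / 3.6444e+05 ≈ 0.00054879
Gain = 20 log₁₀(0.00054879) ≈ -65.21 dB
∠T = 0.00° − 59.04° = -59.04°

-65.2 dB, -59.0°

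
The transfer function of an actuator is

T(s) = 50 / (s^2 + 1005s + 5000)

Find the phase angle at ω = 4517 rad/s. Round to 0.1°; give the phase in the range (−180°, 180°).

-167.5°

Substitute s = j4517:
Numerator: 50 = 50 + j0
Denominator: (j4517)^2 + 1005(j4517) + 5000 = -20398289 + j4539585
|N| = √(50² + 0²) ≈ 50, ∠N ≈ 0.00°
|D| = √(20398289² + 4539585²) ≈ 2.0897e+07, ∠D ≈ 167.45°
∠T = 0.00° − 167.45° = -167.45°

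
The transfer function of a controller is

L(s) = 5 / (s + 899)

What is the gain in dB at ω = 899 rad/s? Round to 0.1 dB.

-48.1 dB

Substitute s = j899:
Numerator: 5 = 5 + j0
Denominator: (j899) + 899 = 899 + j899
|N| = √(5² + 0²) ≈ 5, ∠N ≈ 0.00°
|D| = √(899² + 899²) ≈ 1271.4, ∠D ≈ 45.00°
|L| = 5 / 1271.4 ≈ 0.0039327
Gain = 20 log₁₀(0.0039327) ≈ -48.11 dB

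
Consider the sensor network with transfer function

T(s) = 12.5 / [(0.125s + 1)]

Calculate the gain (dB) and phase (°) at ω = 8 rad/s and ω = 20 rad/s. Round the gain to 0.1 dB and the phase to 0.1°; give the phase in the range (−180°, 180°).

At ω = 8 rad/s:
pole (1 + j8·0.125) = 1 + j1 → |·| ≈ 1.4142, ∠ ≈ 45.00°
|T| = 12.5 · 1 / (1.4142) ≈ 8.8389
Gain = 20 log₁₀(8.8389) ≈ 18.93 dB
∠T = (0°) − (45.00°) = -45.00°

At ω = 20 rad/s:
pole (1 + j20·0.125) = 1 + j2.5 → |·| ≈ 2.6926, ∠ ≈ 68.20°
|T| = 12.5 · 1 / (2.6926) ≈ 4.6424
Gain = 20 log₁₀(4.6424) ≈ 13.33 dB
∠T = (0°) − (68.20°) = -68.20°

ω = 8: 18.9 dB, -45.0°; ω = 20: 13.3 dB, -68.2°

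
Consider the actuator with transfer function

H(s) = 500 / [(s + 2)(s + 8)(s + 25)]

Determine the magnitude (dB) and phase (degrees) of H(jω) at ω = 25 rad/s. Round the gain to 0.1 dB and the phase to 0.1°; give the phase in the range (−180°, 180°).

-33.4 dB, 157.3°

At s = jω = j25:
pole (s+2): 2 + j25 → |·| = √(2²+25²) = √629 ≈ 25.08, ∠ = arctan(25/2) ≈ 85.43°
pole (s+8): 8 + j25 → |·| = √(8²+25²) = √689 ≈ 26.249, ∠ = arctan(25/8) ≈ 72.26°
pole (s+25): 25 + j25 → |·| = √(25²+25²) = √1250 ≈ 35.355, ∠ = arctan(25/25) ≈ 45.00°
|H| = 500 / 23275 ≈ 0.021482
Gain = 20 log₁₀(0.021482) ≈ -33.36 dB
∠H = 0.00° − 202.69° = -202.69° ≡ 157.31° (principal value)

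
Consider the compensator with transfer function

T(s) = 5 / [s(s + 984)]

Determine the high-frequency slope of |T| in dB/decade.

Each pole contributes −20 dB/decade at high frequency; each zero contributes +20 dB/decade.
Net: 0 zero(s) − 2 pole(s) → -40 dB/decade.

-40 dB/decade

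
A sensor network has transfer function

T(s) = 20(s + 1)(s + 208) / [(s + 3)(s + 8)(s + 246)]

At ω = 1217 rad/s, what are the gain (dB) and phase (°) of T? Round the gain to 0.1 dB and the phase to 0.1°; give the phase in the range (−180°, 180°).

-35.7 dB, -87.8°

At s = jω = j1217:
zero (s+1): 1 + j1217 → |·| = √(1²+1217²) = √1481090 ≈ 1217, ∠ = arctan(1217/1) ≈ 89.95°
zero (s+208): 208 + j1217 → |·| = √(208²+1217²) = √1524353 ≈ 1234.6, ∠ = arctan(1217/208) ≈ 80.30°
pole (s+3): 3 + j1217 → |·| = √(3²+1217²) = √1481098 ≈ 1217, ∠ = arctan(1217/3) ≈ 89.86°
pole (s+8): 8 + j1217 → |·| = √(8²+1217²) = √1481153 ≈ 1217, ∠ = arctan(1217/8) ≈ 89.62°
pole (s+246): 246 + j1217 → |·| = √(246²+1217²) = √1541605 ≈ 1241.6, ∠ = arctan(1217/246) ≈ 78.57°
|T| = 20 · 1.5025e+06 / 1.8389e+09 ≈ 0.016341
Gain = 20 log₁₀(0.016341) ≈ -35.73 dB
∠T = 170.25° − 258.05° = -87.80°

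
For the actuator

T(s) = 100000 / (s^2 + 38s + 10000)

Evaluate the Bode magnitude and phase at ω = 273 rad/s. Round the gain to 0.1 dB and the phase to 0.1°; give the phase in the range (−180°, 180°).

At s = jω = j273:
quadratic: (j273)² + 38·j273 + 10000 = -64529 + j10374 → |·| ≈ 65358, ∠ ≈ 170.87°
|T| = 100000 / 65358 ≈ 1.53
Gain = 20 log₁₀(1.53) ≈ 3.69 dB
∠T = 0.00° − 170.87° = -170.87°

3.7 dB, -170.9°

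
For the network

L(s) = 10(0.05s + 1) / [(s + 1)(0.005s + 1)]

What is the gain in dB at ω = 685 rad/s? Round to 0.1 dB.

At ω = 685 rad/s:
zero (1 + j685·0.05) = 1 + j34.25 → |·| ≈ 34.265, ∠ ≈ 88.33°
pole (1 + j685·1) = 1 + j685 → |·| ≈ 685, ∠ ≈ 89.92°
pole (1 + j685·0.005) = 1 + j3.425 → |·| ≈ 3.568, ∠ ≈ 73.72°
|L| = 10 · 34.265 / (685 · 3.568) ≈ 0.1402
Gain = 20 log₁₀(0.1402) ≈ -17.07 dB

-17.1 dB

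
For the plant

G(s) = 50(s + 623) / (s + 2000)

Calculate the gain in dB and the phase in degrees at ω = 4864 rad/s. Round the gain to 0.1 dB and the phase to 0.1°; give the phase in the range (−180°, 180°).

At s = jω = j4864:
zero (s+623): 623 + j4864 → |·| = √(623²+4864²) = √24046625 ≈ 4903.7, ∠ = arctan(4864/623) ≈ 82.70°
pole (s+2000): 2000 + j4864 → |·| = √(2000²+4864²) = √27658496 ≈ 5259.1, ∠ = arctan(4864/2000) ≈ 67.65°
|G| = 50 · 4903.7 / 5259.1 ≈ 46.621
Gain = 20 log₁₀(46.621) ≈ 33.37 dB
∠G = 82.70° − 67.65° = 15.05°

33.4 dB, 15.1°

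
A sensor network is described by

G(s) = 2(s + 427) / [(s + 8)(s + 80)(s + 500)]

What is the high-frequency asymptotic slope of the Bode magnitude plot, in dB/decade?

Each pole contributes −20 dB/decade at high frequency; each zero contributes +20 dB/decade.
Net: 1 zero(s) − 3 pole(s) → -40 dB/decade.

-40 dB/decade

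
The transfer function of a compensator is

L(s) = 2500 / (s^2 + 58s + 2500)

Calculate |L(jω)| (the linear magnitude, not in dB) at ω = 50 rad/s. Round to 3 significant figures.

At s = jω = j50:
quadratic: (j50)² + 58·j50 + 2500 = 0 + j2900 → |·| ≈ 2900, ∠ ≈ 90.00°
|L| = 2500 / 2900 ≈ 0.86207

0.862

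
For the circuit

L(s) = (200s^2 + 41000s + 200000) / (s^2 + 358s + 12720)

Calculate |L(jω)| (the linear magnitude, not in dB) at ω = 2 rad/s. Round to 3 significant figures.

16.9

Substitute s = j2:
Numerator: 200(j2)^2 + 41000(j2) + 200000 = 199200 + j82000
Denominator: (j2)^2 + 358(j2) + 12720 = 12716 + j716
|N| = √(199200² + 82000²) ≈ 2.1542e+05, ∠N ≈ 22.37°
|D| = √(12716² + 716²) ≈ 12736, ∠D ≈ 3.22°
|L| = 2.1542e+05 / 12736 ≈ 16.914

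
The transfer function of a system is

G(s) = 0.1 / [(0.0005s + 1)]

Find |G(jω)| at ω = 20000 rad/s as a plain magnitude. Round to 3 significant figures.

0.00995

At ω = 20000 rad/s:
pole (1 + j20000·0.0005) = 1 + j10 → |·| ≈ 10.05, ∠ ≈ 84.29°
|G| = 0.1 · 1 / (10.05) ≈ 0.0099502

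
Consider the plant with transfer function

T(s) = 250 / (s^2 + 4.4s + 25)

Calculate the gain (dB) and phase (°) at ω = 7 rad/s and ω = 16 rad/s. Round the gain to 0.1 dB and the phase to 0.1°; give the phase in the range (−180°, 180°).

ω = 7: 16.1 dB, -127.9°; ω = 16: 0.3 dB, -163.1°

At s = jω = j7:
quadratic: (j7)² + 4.4·j7 + 25 = -24 + j30.8 → |·| ≈ 39.047, ∠ ≈ 127.93°
|T| = 250 / 39.047 ≈ 6.4025
Gain = 20 log₁₀(6.4025) ≈ 16.13 dB
∠T = 0.00° − 127.93° = -127.93°

At s = jω = j16:
quadratic: (j16)² + 4.4·j16 + 25 = -231 + j70.4 → |·| ≈ 241.49, ∠ ≈ 163.05°
|T| = 250 / 241.49 ≈ 1.0352
Gain = 20 log₁₀(1.0352) ≈ 0.30 dB
∠T = 0.00° − 163.05° = -163.05°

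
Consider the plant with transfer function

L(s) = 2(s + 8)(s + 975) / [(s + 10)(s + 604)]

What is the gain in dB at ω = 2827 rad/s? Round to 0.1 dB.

6.3 dB

At s = jω = j2827:
zero (s+8): 8 + j2827 → |·| = √(8²+2827²) = √7991993 ≈ 2827, ∠ = arctan(2827/8) ≈ 89.84°
zero (s+975): 975 + j2827 → |·| = √(975²+2827²) = √8942554 ≈ 2990.4, ∠ = arctan(2827/975) ≈ 70.97°
pole (s+10): 10 + j2827 → |·| = √(10²+2827²) = √7992029 ≈ 2827, ∠ = arctan(2827/10) ≈ 89.80°
pole (s+604): 604 + j2827 → |·| = √(604²+2827²) = √8356745 ≈ 2890.8, ∠ = arctan(2827/604) ≈ 77.94°
|L| = 2 · 8.4539e+06 / 8.1723e+06 ≈ 2.0689
Gain = 20 log₁₀(2.0689) ≈ 6.31 dB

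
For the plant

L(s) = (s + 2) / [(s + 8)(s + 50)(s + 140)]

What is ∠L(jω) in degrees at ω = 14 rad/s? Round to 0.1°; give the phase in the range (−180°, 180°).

0.3°

At s = jω = j14:
zero (s+2): 2 + j14 → |·| = √(2²+14²) = √200 ≈ 14.142, ∠ = arctan(14/2) ≈ 81.87°
pole (s+8): 8 + j14 → |·| = √(8²+14²) = √260 ≈ 16.125, ∠ = arctan(14/8) ≈ 60.26°
pole (s+50): 50 + j14 → |·| = √(50²+14²) = √2696 ≈ 51.923, ∠ = arctan(14/50) ≈ 15.64°
pole (s+140): 140 + j14 → |·| = √(140²+14²) = √19796 ≈ 140.7, ∠ = arctan(14/140) ≈ 5.71°
∠L = 81.87° − 81.61° = 0.26°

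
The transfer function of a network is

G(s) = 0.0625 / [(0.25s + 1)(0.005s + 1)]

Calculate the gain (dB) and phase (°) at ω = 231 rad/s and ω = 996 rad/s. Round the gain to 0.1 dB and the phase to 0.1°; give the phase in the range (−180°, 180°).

At ω = 231 rad/s:
pole (1 + j231·0.25) = 1 + j57.75 → |·| ≈ 57.759, ∠ ≈ 89.01°
pole (1 + j231·0.005) = 1 + j1.155 → |·| ≈ 1.5278, ∠ ≈ 49.11°
|G| = 0.0625 · 1 / (57.759 · 1.5278) ≈ 0.00070826
Gain = 20 log₁₀(0.00070826) ≈ -63.00 dB
∠G = (0°) − (89.01° + 49.11°) = -138.12°

At ω = 996 rad/s:
pole (1 + j996·0.25) = 1 + j249 → |·| ≈ 249, ∠ ≈ 89.77°
pole (1 + j996·0.005) = 1 + j4.98 → |·| ≈ 5.0794, ∠ ≈ 78.65°
|G| = 0.0625 · 1 / (249 · 5.0794) ≈ 4.9416e-05
Gain = 20 log₁₀(4.9416e-05) ≈ -86.12 dB
∠G = (0°) − (89.77° + 78.65°) = -168.42°

ω = 231: -63.0 dB, -138.1°; ω = 996: -86.1 dB, -168.4°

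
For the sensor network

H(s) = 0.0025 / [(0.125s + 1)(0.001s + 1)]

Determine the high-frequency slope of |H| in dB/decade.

Each pole contributes −20 dB/decade at high frequency; each zero contributes +20 dB/decade.
Net: 0 zero(s) − 2 pole(s) → -40 dB/decade.

-40 dB/decade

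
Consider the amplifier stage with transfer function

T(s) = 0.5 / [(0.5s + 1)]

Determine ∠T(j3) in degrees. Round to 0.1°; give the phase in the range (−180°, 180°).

At ω = 3 rad/s:
pole (1 + j3·0.5) = 1 + j1.5 → |·| ≈ 1.8028, ∠ ≈ 56.31°
∠T = (0°) − (56.31°) = -56.31°

-56.3°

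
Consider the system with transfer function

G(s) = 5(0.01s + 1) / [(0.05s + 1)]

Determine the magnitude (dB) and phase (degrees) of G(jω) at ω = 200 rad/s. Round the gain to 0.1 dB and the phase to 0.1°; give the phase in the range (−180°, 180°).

0.9 dB, -20.9°

At ω = 200 rad/s:
zero (1 + j200·0.01) = 1 + j2 → |·| ≈ 2.2361, ∠ ≈ 63.43°
pole (1 + j200·0.05) = 1 + j10 → |·| ≈ 10.05, ∠ ≈ 84.29°
|G| = 5 · 2.2361 / (10.05) ≈ 1.1125
Gain = 20 log₁₀(1.1125) ≈ 0.93 dB
∠G = (63.43°) − (84.29°) = -20.86°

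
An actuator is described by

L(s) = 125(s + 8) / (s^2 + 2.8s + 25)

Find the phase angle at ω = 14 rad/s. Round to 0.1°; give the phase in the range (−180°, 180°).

At s = jω = j14:
zero (s+8): 8 + j14 → |·| = √(8²+14²) = √260 ≈ 16.125, ∠ = arctan(14/8) ≈ 60.26°
quadratic: (j14)² + 2.8·j14 + 25 = -171 + j39.2 → |·| ≈ 175.44, ∠ ≈ 167.09°
∠L = 60.26° − 167.09° = -106.83°

-106.8°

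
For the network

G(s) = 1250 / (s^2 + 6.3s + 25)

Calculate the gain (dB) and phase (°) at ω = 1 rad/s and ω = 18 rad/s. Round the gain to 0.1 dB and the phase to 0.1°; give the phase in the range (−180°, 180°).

At s = jω = j1:
quadratic: (j1)² + 6.3·j1 + 25 = 24 + j6.3 → |·| ≈ 24.813, ∠ ≈ 14.71°
|G| = 1250 / 24.813 ≈ 50.377
Gain = 20 log₁₀(50.377) ≈ 34.04 dB
∠G = 0.00° − 14.71° = -14.71°

At s = jω = j18:
quadratic: (j18)² + 6.3·j18 + 25 = -299 + j113.4 → |·| ≈ 319.78, ∠ ≈ 159.23°
|G| = 1250 / 319.78 ≈ 3.9089
Gain = 20 log₁₀(3.9089) ≈ 11.84 dB
∠G = 0.00° − 159.23° = -159.23°

ω = 1: 34.0 dB, -14.7°; ω = 18: 11.8 dB, -159.2°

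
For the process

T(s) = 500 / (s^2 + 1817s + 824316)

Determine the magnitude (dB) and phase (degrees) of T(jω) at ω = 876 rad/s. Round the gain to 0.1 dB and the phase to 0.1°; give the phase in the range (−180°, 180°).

Substitute s = j876:
Numerator: 500 = 500 + j0
Denominator: (j876)^2 + 1817(j876) + 824316 = 56940 + j1591692
|N| = √(500² + 0²) ≈ 500, ∠N ≈ 0.00°
|D| = √(56940² + 1591692²) ≈ 1.5927e+06, ∠D ≈ 87.95°
|T| = 500 / 1.5927e+06 ≈ 0.00031393
Gain = 20 log₁₀(0.00031393) ≈ -70.06 dB
∠T = 0.00° − 87.95° = -87.95°

-70.1 dB, -88.0°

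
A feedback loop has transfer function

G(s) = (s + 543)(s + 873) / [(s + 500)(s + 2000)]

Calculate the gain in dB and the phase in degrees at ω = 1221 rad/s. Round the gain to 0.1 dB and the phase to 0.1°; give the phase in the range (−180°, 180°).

At s = jω = j1221:
zero (s+543): 543 + j1221 → |·| = √(543²+1221²) = √1785690 ≈ 1336.3, ∠ = arctan(1221/543) ≈ 66.02°
zero (s+873): 873 + j1221 → |·| = √(873²+1221²) = √2252970 ≈ 1501, ∠ = arctan(1221/873) ≈ 54.44°
pole (s+500): 500 + j1221 → |·| = √(500²+1221²) = √1740841 ≈ 1319.4, ∠ = arctan(1221/500) ≈ 67.73°
pole (s+2000): 2000 + j1221 → |·| = √(2000²+1221²) = √5490841 ≈ 2343.3, ∠ = arctan(1221/2000) ≈ 31.40°
|G| = 1 · 2.0058e+06 / 3.0918e+06 ≈ 0.64875
Gain = 20 log₁₀(0.64875) ≈ -3.76 dB
∠G = 120.46° − 99.13° = 21.33°

-3.8 dB, 21.3°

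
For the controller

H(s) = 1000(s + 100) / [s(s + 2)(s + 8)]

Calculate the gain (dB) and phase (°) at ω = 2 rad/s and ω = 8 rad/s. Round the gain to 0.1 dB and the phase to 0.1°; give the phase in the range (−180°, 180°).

At s = jω = j2:
zero (s+100): 100 + j2 → |·| = √(100²+2²) = √10004 ≈ 100.02, ∠ = arctan(2/100) ≈ 1.15°
pole (s+2): 2 + j2 → |·| = √(2²+2²) = √8 ≈ 2.8284, ∠ = arctan(2/2) ≈ 45.00°
pole (s+8): 8 + j2 → |·| = √(8²+2²) = √68 ≈ 8.2462, ∠ = arctan(2/8) ≈ 14.04°
pole at origin: |s| = 2, ∠ = 90.00° (in denominator)
|H| = 1000 · 100.02 / 46.647 ≈ 2144.2
Gain = 20 log₁₀(2144.2) ≈ 66.63 dB
∠H = 1.15° − 149.04° = -147.89°

At s = jω = j8:
zero (s+100): 100 + j8 → |·| = √(100²+8²) = √10064 ≈ 100.32, ∠ = arctan(8/100) ≈ 4.57°
pole (s+2): 2 + j8 → |·| = √(2²+8²) = √68 ≈ 8.2462, ∠ = arctan(8/2) ≈ 75.96°
pole (s+8): 8 + j8 → |·| = √(8²+8²) = √128 ≈ 11.314, ∠ = arctan(8/8) ≈ 45.00°
pole at origin: |s| = 8, ∠ = 90.00° (in denominator)
|H| = 1000 · 100.32 / 746.38 ≈ 134.41
Gain = 20 log₁₀(134.41) ≈ 42.57 dB
∠H = 4.57° − 210.96° = -206.39° ≡ 153.61° (principal value)

ω = 2: 66.6 dB, -147.9°; ω = 8: 42.6 dB, 153.6°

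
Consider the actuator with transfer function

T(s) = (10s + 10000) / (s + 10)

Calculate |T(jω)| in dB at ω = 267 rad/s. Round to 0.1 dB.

31.8 dB

Substitute s = j267:
Numerator: 10(j267) + 10000 = 10000 + j2670
Denominator: (j267) + 10 = 10 + j267
|N| = √(10000² + 2670²) ≈ 10350, ∠N ≈ 14.95°
|D| = √(10² + 267²) ≈ 267.19, ∠D ≈ 87.86°
|T| = 10350 / 267.19 ≈ 38.736
Gain = 20 log₁₀(38.736) ≈ 31.76 dB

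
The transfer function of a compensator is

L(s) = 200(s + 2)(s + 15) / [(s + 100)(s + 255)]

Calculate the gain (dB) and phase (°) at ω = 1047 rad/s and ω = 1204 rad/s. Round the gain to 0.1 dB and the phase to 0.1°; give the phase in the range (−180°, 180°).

ω = 1047: 45.7 dB, 18.2°; ω = 1204: 45.8 dB, 15.9°

At s = jω = j1047:
zero (s+2): 2 + j1047 → |·| = √(2²+1047²) = √1096213 ≈ 1047, ∠ = arctan(1047/2) ≈ 89.89°
zero (s+15): 15 + j1047 → |·| = √(15²+1047²) = √1096434 ≈ 1047.1, ∠ = arctan(1047/15) ≈ 89.18°
pole (s+100): 100 + j1047 → |·| = √(100²+1047²) = √1106209 ≈ 1051.8, ∠ = arctan(1047/100) ≈ 84.54°
pole (s+255): 255 + j1047 → |·| = √(255²+1047²) = √1161234 ≈ 1077.6, ∠ = arctan(1047/255) ≈ 76.31°
|L| = 200 · 1.0963e+06 / 1.1334e+06 ≈ 193.45
Gain = 20 log₁₀(193.45) ≈ 45.73 dB
∠L = 179.07° − 160.85° = 18.22°

At s = jω = j1204:
zero (s+2): 2 + j1204 → |·| = √(2²+1204²) = √1449620 ≈ 1204, ∠ = arctan(1204/2) ≈ 89.90°
zero (s+15): 15 + j1204 → |·| = √(15²+1204²) = √1449841 ≈ 1204.1, ∠ = arctan(1204/15) ≈ 89.29°
pole (s+100): 100 + j1204 → |·| = √(100²+1204²) = √1459616 ≈ 1208.1, ∠ = arctan(1204/100) ≈ 85.25°
pole (s+255): 255 + j1204 → |·| = √(255²+1204²) = √1514641 ≈ 1230.7, ∠ = arctan(1204/255) ≈ 78.04°
|L| = 200 · 1.4497e+06 / 1.4868e+06 ≈ 195.01
Gain = 20 log₁₀(195.01) ≈ 45.80 dB
∠L = 179.19° − 163.29° = 15.90°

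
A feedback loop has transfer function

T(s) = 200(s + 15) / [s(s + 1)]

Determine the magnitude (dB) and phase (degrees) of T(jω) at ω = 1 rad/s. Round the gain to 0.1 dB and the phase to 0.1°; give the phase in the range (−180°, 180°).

At s = jω = j1:
zero (s+15): 15 + j1 → |·| = √(15²+1²) = √226 ≈ 15.033, ∠ = arctan(1/15) ≈ 3.81°
pole (s+1): 1 + j1 → |·| = √(1²+1²) = √2 ≈ 1.4142, ∠ = arctan(1/1) ≈ 45.00°
pole at origin: |s| = 1, ∠ = 90.00° (in denominator)
|T| = 200 · 15.033 / 1.4142 ≈ 2126
Gain = 20 log₁₀(2126) ≈ 66.55 dB
∠T = 3.81° − 135.00° = -131.19°

66.6 dB, -131.2°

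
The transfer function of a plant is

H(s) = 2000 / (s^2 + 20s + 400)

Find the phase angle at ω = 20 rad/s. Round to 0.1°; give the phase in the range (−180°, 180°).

-90.0°

At s = jω = j20:
quadratic: (j20)² + 20·j20 + 400 = 0 + j400 → |·| ≈ 400, ∠ ≈ 90.00°
∠H = 0.00° − 90.00° = -90.00°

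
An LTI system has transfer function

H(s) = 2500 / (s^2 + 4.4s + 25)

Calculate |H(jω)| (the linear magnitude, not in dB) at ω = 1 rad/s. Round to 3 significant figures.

At s = jω = j1:
quadratic: (j1)² + 4.4·j1 + 25 = 24 + j4.4 → |·| ≈ 24.4, ∠ ≈ 10.39°
|H| = 2500 / 24.4 ≈ 102.46

102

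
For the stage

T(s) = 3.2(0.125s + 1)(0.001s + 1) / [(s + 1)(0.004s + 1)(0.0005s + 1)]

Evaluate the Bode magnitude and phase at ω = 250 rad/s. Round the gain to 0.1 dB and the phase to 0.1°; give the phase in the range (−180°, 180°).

At ω = 250 rad/s:
zero (1 + j250·0.125) = 1 + j31.25 → |·| ≈ 31.266, ∠ ≈ 88.17°
zero (1 + j250·0.001) = 1 + j0.25 → |·| ≈ 1.0308, ∠ ≈ 14.04°
pole (1 + j250·1) = 1 + j250 → |·| ≈ 250, ∠ ≈ 89.77°
pole (1 + j250·0.004) = 1 + j1 → |·| ≈ 1.4142, ∠ ≈ 45.00°
pole (1 + j250·0.0005) = 1 + j0.125 → |·| ≈ 1.0078, ∠ ≈ 7.13°
|T| = 3.2 · 31.266 · 1.0308 / (250 · 1.4142 · 1.0078) ≈ 0.28945
Gain = 20 log₁₀(0.28945) ≈ -10.77 dB
∠T = (88.17° + 14.04°) − (89.77° + 45.00° + 7.13°) = -39.69°

-10.8 dB, -39.7°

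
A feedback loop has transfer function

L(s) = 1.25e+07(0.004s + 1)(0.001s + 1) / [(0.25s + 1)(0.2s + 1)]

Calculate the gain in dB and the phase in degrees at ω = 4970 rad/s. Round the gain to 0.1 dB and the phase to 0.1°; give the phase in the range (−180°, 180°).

At ω = 4970 rad/s:
zero (1 + j4970·0.004) = 1 + j19.88 → |·| ≈ 19.905, ∠ ≈ 87.12°
zero (1 + j4970·0.001) = 1 + j4.97 → |·| ≈ 5.0696, ∠ ≈ 78.62°
pole (1 + j4970·0.25) = 1 + j1242.5 → |·| ≈ 1242.5, ∠ ≈ 89.95°
pole (1 + j4970·0.2) = 1 + j994 → |·| ≈ 994, ∠ ≈ 89.94°
|L| = 1.25e+07 · 19.905 · 5.0696 / (1242.5 · 994) ≈ 1021.3
Gain = 20 log₁₀(1021.3) ≈ 60.18 dB
∠L = (87.12° + 78.62°) − (89.95° + 89.94°) = -14.15°

60.2 dB, -14.2°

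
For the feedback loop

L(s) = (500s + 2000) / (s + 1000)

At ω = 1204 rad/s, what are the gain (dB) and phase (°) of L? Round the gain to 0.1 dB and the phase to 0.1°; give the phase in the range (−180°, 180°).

Substitute s = j1204:
Numerator: 500(j1204) + 2000 = 2000 + j602000
Denominator: (j1204) + 1000 = 1000 + j1204
|N| = √(2000² + 602000²) ≈ 6.02e+05, ∠N ≈ 89.81°
|D| = √(1000² + 1204²) ≈ 1565.1, ∠D ≈ 50.29°
|L| = 6.02e+05 / 1565.1 ≈ 384.64
Gain = 20 log₁₀(384.64) ≈ 51.70 dB
∠L = 89.81° − 50.29° = 39.52°

51.7 dB, 39.5°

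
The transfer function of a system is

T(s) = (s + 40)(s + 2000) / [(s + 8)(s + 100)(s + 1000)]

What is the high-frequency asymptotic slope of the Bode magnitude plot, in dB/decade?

-20 dB/decade

Each pole contributes −20 dB/decade at high frequency; each zero contributes +20 dB/decade.
Net: 2 zero(s) − 3 pole(s) → -20 dB/decade.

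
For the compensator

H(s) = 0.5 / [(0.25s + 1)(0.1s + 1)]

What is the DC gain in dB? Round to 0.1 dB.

-6.0 dB

H(0) = 0.5 · 1 / 1 = 0.5
20 log₁₀(0.5) ≈ -6.02 dB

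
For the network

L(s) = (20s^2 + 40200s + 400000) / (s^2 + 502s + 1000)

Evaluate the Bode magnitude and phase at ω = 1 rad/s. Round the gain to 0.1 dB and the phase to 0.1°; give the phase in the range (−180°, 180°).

Substitute s = j1:
Numerator: 20(j1)^2 + 40200(j1) + 400000 = 399980 + j40200
Denominator: (j1)^2 + 502(j1) + 1000 = 999 + j502
|N| = √(399980² + 40200²) ≈ 4.02e+05, ∠N ≈ 5.74°
|D| = √(999² + 502²) ≈ 1118, ∠D ≈ 26.68°
|L| = 4.02e+05 / 1118 ≈ 359.57
Gain = 20 log₁₀(359.57) ≈ 51.12 dB
∠L = 5.74° − 26.68° = -20.94°

51.1 dB, -20.9°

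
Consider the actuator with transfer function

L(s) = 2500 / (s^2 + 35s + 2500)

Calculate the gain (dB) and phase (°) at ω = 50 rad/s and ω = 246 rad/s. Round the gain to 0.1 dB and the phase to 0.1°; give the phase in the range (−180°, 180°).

ω = 50: 3.1 dB, -90.0°; ω = 246: -27.4 dB, -171.6°

At s = jω = j50:
quadratic: (j50)² + 35·j50 + 2500 = 0 + j1750 → |·| ≈ 1750, ∠ ≈ 90.00°
|L| = 2500 / 1750 ≈ 1.4286
Gain = 20 log₁₀(1.4286) ≈ 3.10 dB
∠L = 0.00° − 90.00° = -90.00°

At s = jω = j246:
quadratic: (j246)² + 35·j246 + 2500 = -58016 + j8610 → |·| ≈ 58651, ∠ ≈ 171.56°
|L| = 2500 / 58651 ≈ 0.042625
Gain = 20 log₁₀(0.042625) ≈ -27.41 dB
∠L = 0.00° − 171.56° = -171.56°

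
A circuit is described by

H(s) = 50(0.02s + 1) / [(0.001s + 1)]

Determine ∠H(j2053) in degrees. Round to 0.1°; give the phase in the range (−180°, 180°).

At ω = 2053 rad/s:
zero (1 + j2053·0.02) = 1 + j41.06 → |·| ≈ 41.072, ∠ ≈ 88.60°
pole (1 + j2053·0.001) = 1 + j2.053 → |·| ≈ 2.2836, ∠ ≈ 64.03°
∠H = (88.60°) − (64.03°) = 24.57°

24.6°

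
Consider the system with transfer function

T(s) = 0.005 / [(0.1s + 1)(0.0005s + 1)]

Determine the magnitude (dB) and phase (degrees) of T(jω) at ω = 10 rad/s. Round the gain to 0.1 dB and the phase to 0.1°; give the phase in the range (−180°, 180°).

-49.0 dB, -45.3°

At ω = 10 rad/s:
pole (1 + j10·0.1) = 1 + j1 → |·| ≈ 1.4142, ∠ ≈ 45.00°
pole (1 + j10·0.0005) = 1 + j0.005 → |·| ≈ 1, ∠ ≈ 0.29°
|T| = 0.005 · 1 / (1.4142 · 1) ≈ 0.0035356
Gain = 20 log₁₀(0.0035356) ≈ -49.03 dB
∠T = (0°) − (45.00° + 0.29°) = -45.29°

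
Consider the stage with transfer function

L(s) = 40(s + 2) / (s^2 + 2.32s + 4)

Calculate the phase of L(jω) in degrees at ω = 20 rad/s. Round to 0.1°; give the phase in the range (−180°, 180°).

-89.0°

At s = jω = j20:
zero (s+2): 2 + j20 → |·| = √(2²+20²) = √404 ≈ 20.1, ∠ = arctan(20/2) ≈ 84.29°
quadratic: (j20)² + 2.32·j20 + 4 = -396 + j46.4 → |·| ≈ 398.71, ∠ ≈ 173.32°
∠L = 84.29° − 173.32° = -89.03°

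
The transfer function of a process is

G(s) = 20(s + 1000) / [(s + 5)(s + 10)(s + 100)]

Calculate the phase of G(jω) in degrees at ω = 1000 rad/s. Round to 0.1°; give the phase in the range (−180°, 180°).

141.6°

At s = jω = j1000:
zero (s+1000): 1000 + j1000 → |·| = √(1000²+1000²) = √2000000 ≈ 1414.2, ∠ = arctan(1000/1000) ≈ 45.00°
pole (s+5): 5 + j1000 → |·| = √(5²+1000²) = √1000025 ≈ 1000, ∠ = arctan(1000/5) ≈ 89.71°
pole (s+10): 10 + j1000 → |·| = √(10²+1000²) = √1000100 ≈ 1000, ∠ = arctan(1000/10) ≈ 89.43°
pole (s+100): 100 + j1000 → |·| = √(100²+1000²) = √1010000 ≈ 1005, ∠ = arctan(1000/100) ≈ 84.29°
∠G = 45.00° − 263.43° = -218.43° ≡ 141.57° (principal value)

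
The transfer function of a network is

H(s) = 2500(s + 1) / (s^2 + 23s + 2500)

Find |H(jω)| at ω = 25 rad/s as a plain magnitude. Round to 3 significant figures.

31.9

At s = jω = j25:
zero (s+1): 1 + j25 → |·| = √(1²+25²) = √626 ≈ 25.02, ∠ = arctan(25/1) ≈ 87.71°
quadratic: (j25)² + 23·j25 + 2500 = 1875 + j575 → |·| ≈ 1961.2, ∠ ≈ 17.05°
|H| = 2500 · 25.02 / 1961.2 ≈ 31.894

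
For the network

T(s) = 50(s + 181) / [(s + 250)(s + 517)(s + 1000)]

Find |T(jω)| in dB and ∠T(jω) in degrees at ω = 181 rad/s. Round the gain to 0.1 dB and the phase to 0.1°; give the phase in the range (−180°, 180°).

At s = jω = j181:
zero (s+181): 181 + j181 → |·| = √(181²+181²) = √65522 ≈ 255.97, ∠ = arctan(181/181) ≈ 45.00°
pole (s+250): 250 + j181 → |·| = √(250²+181²) = √95261 ≈ 308.64, ∠ = arctan(181/250) ≈ 35.90°
pole (s+517): 517 + j181 → |·| = √(517²+181²) = √300050 ≈ 547.77, ∠ = arctan(181/517) ≈ 19.29°
pole (s+1000): 1000 + j181 → |·| = √(1000²+181²) = √1032761 ≈ 1016.2, ∠ = arctan(181/1000) ≈ 10.26°
|T| = 50 · 255.97 / 1.718e+08 ≈ 7.4497e-05
Gain = 20 log₁₀(7.4497e-05) ≈ -82.56 dB
∠T = 45.00° − 65.45° = -20.45°

-82.6 dB, -20.5°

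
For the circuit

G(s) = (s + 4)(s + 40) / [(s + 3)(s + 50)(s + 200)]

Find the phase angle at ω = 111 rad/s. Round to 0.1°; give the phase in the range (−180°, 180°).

-25.1°

At s = jω = j111:
zero (s+4): 4 + j111 → |·| = √(4²+111²) = √12337 ≈ 111.07, ∠ = arctan(111/4) ≈ 87.94°
zero (s+40): 40 + j111 → |·| = √(40²+111²) = √13921 ≈ 117.99, ∠ = arctan(111/40) ≈ 70.18°
pole (s+3): 3 + j111 → |·| = √(3²+111²) = √12330 ≈ 111.04, ∠ = arctan(111/3) ≈ 88.45°
pole (s+50): 50 + j111 → |·| = √(50²+111²) = √14821 ≈ 121.74, ∠ = arctan(111/50) ≈ 65.75°
pole (s+200): 200 + j111 → |·| = √(200²+111²) = √52321 ≈ 228.74, ∠ = arctan(111/200) ≈ 29.03°
∠G = 158.12° − 183.23° = -25.11°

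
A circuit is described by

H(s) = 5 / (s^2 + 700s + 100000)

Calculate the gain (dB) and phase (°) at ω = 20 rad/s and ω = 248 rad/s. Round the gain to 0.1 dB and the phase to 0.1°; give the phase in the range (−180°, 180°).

ω = 20: -86.1 dB, -8.0°; ω = 248: -91.0 dB, -77.5°

Substitute s = j20:
Numerator: 5 = 5 + j0
Denominator: (j20)^2 + 700(j20) + 100000 = 99600 + j14000
|N| = √(5² + 0²) ≈ 5, ∠N ≈ 0.00°
|D| = √(99600² + 14000²) ≈ 1.0058e+05, ∠D ≈ 8.00°
|H| = 5 / 1.0058e+05 ≈ 4.9712e-05
Gain = 20 log₁₀(4.9712e-05) ≈ -86.07 dB
∠H = 0.00° − 8.00° = -8.00°

Substitute s = j248:
Numerator: 5 = 5 + j0
Denominator: (j248)^2 + 700(j248) + 100000 = 38496 + j173600
|N| = √(5² + 0²) ≈ 5, ∠N ≈ 0.00°
|D| = √(38496² + 173600²) ≈ 1.7782e+05, ∠D ≈ 77.50°
|H| = 5 / 1.7782e+05 ≈ 2.8118e-05
Gain = 20 log₁₀(2.8118e-05) ≈ -91.02 dB
∠H = 0.00° − 77.50° = -77.50°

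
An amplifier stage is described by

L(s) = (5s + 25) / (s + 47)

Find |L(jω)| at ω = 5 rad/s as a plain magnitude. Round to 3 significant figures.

0.748

Substitute s = j5:
Numerator: 5(j5) + 25 = 25 + j25
Denominator: (j5) + 47 = 47 + j5
|N| = √(25² + 25²) ≈ 35.355, ∠N ≈ 45.00°
|D| = √(47² + 5²) ≈ 47.265, ∠D ≈ 6.07°
|L| = 35.355 / 47.265 ≈ 0.74802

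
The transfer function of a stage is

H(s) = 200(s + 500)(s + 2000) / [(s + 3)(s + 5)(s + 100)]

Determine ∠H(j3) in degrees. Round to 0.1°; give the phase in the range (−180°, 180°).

At s = jω = j3:
zero (s+500): 500 + j3 → |·| = √(500²+3²) = √250009 ≈ 500.01, ∠ = arctan(3/500) ≈ 0.34°
zero (s+2000): 2000 + j3 → |·| = √(2000²+3²) = √4000009 ≈ 2000, ∠ = arctan(3/2000) ≈ 0.09°
pole (s+3): 3 + j3 → |·| = √(3²+3²) = √18 ≈ 4.2426, ∠ = arctan(3/3) ≈ 45.00°
pole (s+5): 5 + j3 → |·| = √(5²+3²) = √34 ≈ 5.831, ∠ = arctan(3/5) ≈ 30.96°
pole (s+100): 100 + j3 → |·| = √(100²+3²) = √10009 ≈ 100.04, ∠ = arctan(3/100) ≈ 1.72°
∠H = 0.43° − 77.68° = -77.25°

-77.3°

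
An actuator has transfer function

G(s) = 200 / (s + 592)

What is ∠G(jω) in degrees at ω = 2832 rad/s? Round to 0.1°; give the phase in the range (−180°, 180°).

-78.2°

At s = jω = j2832:
pole (s+592): 592 + j2832 → |·| = √(592²+2832²) = √8370688 ≈ 2893.2, ∠ = arctan(2832/592) ≈ 78.19°
∠G = 0.00° − 78.19° = -78.19°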